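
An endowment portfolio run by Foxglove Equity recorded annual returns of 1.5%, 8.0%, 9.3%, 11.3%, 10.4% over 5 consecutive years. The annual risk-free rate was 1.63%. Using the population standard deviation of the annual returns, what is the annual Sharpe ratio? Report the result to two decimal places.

Mean return r̄ = 40.50 / 5 = 8.1000%
Population std dev = √[60.5400 / 5] = 3.4797%
Sharpe = (r̄ − rf) / σ = (8.1000 − 1.63) / 3.4797 = 6.4700 / 3.4797 = 1.8594

1.86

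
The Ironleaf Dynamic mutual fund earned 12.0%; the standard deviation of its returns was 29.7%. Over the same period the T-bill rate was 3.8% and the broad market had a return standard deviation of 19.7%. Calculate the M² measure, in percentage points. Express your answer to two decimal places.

9.24

Sharpe = (Rp − Rf) / σp = (12.0% − 3.8%) / 29.7% = 0.2761
M² = Rf + Sharpe × σm = 3.8% + 0.2761 × 19.7% = 9.2392%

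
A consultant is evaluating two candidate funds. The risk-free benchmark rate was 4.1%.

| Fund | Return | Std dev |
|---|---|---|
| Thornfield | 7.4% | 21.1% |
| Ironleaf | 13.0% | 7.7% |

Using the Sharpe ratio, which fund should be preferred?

Thornfield: Sharpe ratio = (7.4% − 4.1%) / 21.1% = 0.156
Ironleaf: Sharpe ratio = (13.0% − 4.1%) / 7.7% = 1.156
Highest: Ironleaf (1.156).

Ironleaf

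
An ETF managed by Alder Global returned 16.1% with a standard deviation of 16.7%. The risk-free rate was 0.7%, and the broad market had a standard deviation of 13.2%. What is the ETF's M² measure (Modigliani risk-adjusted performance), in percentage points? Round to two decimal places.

12.87

Sharpe = (Rp − Rf) / σp = (16.1% − 0.7%) / 16.7% = 0.9222
M² = Rf + Sharpe × σm = 0.7% + 0.9222 × 13.2% = 12.8730%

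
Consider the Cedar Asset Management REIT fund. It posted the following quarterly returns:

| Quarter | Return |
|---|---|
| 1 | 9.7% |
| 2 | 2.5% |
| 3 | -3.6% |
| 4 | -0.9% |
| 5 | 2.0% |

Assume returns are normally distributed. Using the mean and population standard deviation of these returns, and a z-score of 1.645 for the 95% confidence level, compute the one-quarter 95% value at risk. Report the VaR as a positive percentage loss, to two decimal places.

r̄ = (9.7 + 2.5 − 3.6 − 0.9 + 2) / 5 = 1.9400%
Σ(r − r̄)² = (9.7 − 1.9400)² + (2.5 − 1.9400)² + … = 99.2920
σ = √[99.2920 / 5] = 4.4563%
VaR = −(r̄ − z·σ) = −(1.9400 − 1.645 × 4.4563) = −(-5.3906) = 5.3906%

5.39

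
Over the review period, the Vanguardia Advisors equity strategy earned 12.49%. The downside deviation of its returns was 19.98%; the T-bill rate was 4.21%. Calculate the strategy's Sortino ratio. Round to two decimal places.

Sortino = (Rp − Rf) / σd = (12.49% − 4.21%) / 19.98% = 8.28% / 19.98% = 0.4144

0.41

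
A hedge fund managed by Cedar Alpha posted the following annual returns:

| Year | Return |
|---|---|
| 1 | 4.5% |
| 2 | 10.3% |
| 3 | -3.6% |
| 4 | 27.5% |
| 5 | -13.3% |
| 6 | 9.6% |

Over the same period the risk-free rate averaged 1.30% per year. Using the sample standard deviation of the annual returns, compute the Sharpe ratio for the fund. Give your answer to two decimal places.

Mean return μ = 35.00 / 6 = 5.8333%
Σ(r − μ)² = (4.5 − 5.8333)² + (10.3 − 5.8333)² + … = 960.4333
σ = √[960.4333 / 5] = 13.8595%
Sharpe = (μ − rf) / σ = (5.8333 − 1.3) / 13.8595 = 4.5333 / 13.8595 = 0.3271

0.33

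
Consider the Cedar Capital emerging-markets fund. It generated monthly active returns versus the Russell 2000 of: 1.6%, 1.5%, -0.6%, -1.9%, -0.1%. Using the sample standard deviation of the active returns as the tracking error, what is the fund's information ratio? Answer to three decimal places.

μ = (1.6 + 1.5 − 0.6 − 1.9 − 0.1) / 5 = 0.50 / 5 = 0.1000%
Sample σ = √[Σ(r − μ)² / 4] = √[8.7400 / 4] = √2.1850 = 1.4782%
IR = μ / tracking error = 0.1000 / 1.4782 = 0.0676

0.068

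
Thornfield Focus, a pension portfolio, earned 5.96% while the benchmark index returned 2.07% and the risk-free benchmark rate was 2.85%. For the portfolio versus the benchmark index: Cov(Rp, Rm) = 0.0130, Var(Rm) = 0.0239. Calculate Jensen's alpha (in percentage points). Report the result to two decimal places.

3.53

β = Cov / Var = 0.0130 / 0.0239 = 0.5439
E[R] = Rf + β(Rm − Rf) = 2.85% + 0.5439 × (2.07% − 2.85%) = 2.4258%
α = Rp − E[R] = 5.96% − 2.4258% = 3.5342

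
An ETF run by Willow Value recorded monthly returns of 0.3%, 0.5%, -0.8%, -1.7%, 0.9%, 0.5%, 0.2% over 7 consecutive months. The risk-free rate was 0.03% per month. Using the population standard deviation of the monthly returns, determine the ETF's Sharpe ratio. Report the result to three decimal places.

r̄ = (0.3 + 0.5 − 0.8 − 1.7 + 0.9 + 0.5 + 0.2) / 7 = -0.0143%
Σ(r − r̄)² = (0.3 − (-0.0143))² + (0.5 − (-0.0143))² + (-0.8 − (-0.0143))² + … = 4.9686
population σ = √(4.9686 / 7) = √0.7098 = 0.8425%
Sharpe = (r̄ − rf) / σ = (-0.0143 − 0.03) / 0.8425 = -0.0443 / 0.8425 = -0.0526

-0.053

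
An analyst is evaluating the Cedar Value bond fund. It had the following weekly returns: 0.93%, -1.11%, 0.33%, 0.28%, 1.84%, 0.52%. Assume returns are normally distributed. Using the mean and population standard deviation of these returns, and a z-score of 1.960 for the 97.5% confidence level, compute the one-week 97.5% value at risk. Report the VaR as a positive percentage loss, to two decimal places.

r̄ = (0.93 − 1.11 + 0.33 + 0.28 + 1.84 + 0.52) / 6 = 0.4650%
Population std dev = √[4.6430 / 6] = 0.8797%
VaR = −(r̄ − z·σ) = −(0.4650 − 1.960 × 0.8797) = −(-1.2592) = 1.2592%

1.26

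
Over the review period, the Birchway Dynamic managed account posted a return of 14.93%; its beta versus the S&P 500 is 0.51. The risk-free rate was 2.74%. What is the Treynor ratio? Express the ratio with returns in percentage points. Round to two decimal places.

23.90

Treynor = (Rp − Rf) / β = (14.93% − 2.74%) / 0.51 = 12.19 / 0.51 = 23.9020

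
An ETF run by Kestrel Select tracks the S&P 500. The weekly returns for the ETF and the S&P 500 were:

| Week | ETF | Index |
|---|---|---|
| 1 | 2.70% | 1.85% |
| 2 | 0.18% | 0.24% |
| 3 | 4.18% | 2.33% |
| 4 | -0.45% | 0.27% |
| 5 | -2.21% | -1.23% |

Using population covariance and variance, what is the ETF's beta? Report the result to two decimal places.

r̄p = 0.8800%,  r̄m = 0.6920%
Cov = Σ(rp − r̄p)(rm − r̄m) / 5 = 2.8659
Var(rm) = Σ(rm − r̄m)² / 5 = 1.6201
β = Cov / Var = 2.8659 / 1.6201 = 1.7690

1.77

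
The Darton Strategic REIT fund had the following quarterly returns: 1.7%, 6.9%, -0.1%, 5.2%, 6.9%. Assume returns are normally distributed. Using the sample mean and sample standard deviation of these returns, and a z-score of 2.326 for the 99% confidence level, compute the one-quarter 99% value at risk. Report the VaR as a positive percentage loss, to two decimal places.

3.26

Mean return r̄ = 20.60 / 5 = 4.1200%
Σ(r − r̄)² = (1.7 − 4.1200)² + (6.9 − 4.1200)² + (-0.1 − 4.1200)² + … = 40.2880
sample σ = √(40.2880 / 4) = √10.0720 = 3.1736%
VaR = −(r̄ − z·σ) = −(4.1200 − 2.326 × 3.1736) = −(-3.2618) = 3.2618%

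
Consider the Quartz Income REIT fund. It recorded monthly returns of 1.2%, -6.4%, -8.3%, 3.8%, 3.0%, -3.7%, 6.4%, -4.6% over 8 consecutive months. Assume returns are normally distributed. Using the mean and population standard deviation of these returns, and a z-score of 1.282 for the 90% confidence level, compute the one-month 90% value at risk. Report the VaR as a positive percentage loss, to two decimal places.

μ = (1.2 − 6.4 − 8.3 + 3.8 + 3 − 3.7 + 6.4 − 4.6) / 8 = -8.60 / 8 = -1.0750%
Population σ = √[Σ(r − μ)² / 8] = √[201.2950 / 8] = √25.1619 = 5.0162%
VaR = −(μ − z·σ) = −(-1.0750 − 1.282 × 5.0162) = −(-7.5058) = 7.5058%

7.51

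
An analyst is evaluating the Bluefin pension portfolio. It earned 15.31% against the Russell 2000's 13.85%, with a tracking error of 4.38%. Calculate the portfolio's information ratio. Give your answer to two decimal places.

IR = (Rp − Rb) / TE = (15.31% − 13.85%) / 4.38% = 1.46% / 4.38% = 0.3333

0.33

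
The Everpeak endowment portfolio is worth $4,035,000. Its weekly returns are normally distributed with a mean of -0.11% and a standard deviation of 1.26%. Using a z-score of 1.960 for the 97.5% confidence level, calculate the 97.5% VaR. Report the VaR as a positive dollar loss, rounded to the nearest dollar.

Return at the 97.5% tail: μ − z·σ = -0.11% − 1.960 × 1.26% = -0.11 − 2.4696 = -2.5796%
VaR = −(-2.5796%) × $4,035,000 = 2.5796% × $4,035,000 = $104,087

$104,087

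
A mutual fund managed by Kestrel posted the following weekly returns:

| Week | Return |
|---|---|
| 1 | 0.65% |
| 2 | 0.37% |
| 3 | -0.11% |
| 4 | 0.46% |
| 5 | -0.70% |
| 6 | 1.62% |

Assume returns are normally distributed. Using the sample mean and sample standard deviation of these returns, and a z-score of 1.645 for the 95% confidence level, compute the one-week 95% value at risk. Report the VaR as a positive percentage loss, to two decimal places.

r̄ = (0.65 + 0.37 − 0.11 + 0.46 − 0.7 + 1.62) / 6 = 2.290 / 6 = 0.3817%
Σ(r − r̄)² = 3.0235; sample σ = √(3.0235/5) = 0.7776%
VaR = −(r̄ − z·σ) = −(0.3817 − 1.645 × 0.7776) = −(-0.8975) = 0.8975%

0.90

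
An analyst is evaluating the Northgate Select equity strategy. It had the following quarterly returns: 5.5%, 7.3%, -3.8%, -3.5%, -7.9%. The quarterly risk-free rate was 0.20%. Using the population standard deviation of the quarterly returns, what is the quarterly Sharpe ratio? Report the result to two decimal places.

Mean return r̄ = -2.40 / 5 = -0.4800%
Population std dev = √[171.4880 / 5] = 5.8564%
Sharpe = (r̄ − rf) / σ = (-0.4800 − 0.2) / 5.8564 = -0.6800 / 5.8564 = -0.1161

-0.12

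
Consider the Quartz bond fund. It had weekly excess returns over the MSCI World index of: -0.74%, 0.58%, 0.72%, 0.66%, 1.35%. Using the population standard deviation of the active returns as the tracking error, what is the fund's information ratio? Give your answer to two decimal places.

Mean return μ = 2.570 / 5 = 0.5140%
Population std dev = √[2.3395 / 5] = 0.6840%
IR = μ / tracking error = 0.5140 / 0.6840 = 0.7515

0.75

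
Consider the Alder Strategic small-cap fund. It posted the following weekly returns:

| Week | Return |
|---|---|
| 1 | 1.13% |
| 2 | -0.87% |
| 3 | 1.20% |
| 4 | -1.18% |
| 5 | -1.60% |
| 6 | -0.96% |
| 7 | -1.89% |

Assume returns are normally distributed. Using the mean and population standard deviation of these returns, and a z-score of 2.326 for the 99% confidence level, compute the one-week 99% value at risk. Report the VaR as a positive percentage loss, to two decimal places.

r̄ = (1.13 − 0.87 + 1.2 − 1.18 − 1.6 − 0.96 − 1.89) / 7 = -0.5957%
Population std dev = √[9.4358 / 7] = 1.1610%
VaR = −(r̄ − z·σ) = −(-0.5957 − 2.326 × 1.1610) = −(-3.2962) = 3.2962%

3.30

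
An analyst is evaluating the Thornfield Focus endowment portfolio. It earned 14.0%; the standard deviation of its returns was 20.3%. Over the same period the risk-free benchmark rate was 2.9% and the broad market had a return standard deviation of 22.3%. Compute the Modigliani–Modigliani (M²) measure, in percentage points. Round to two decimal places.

15.09

Sharpe = (Rp − Rf) / σp = (14.0% − 2.9%) / 20.3% = 0.5468
M² = Rf + Sharpe × σm = 2.9% + 0.5468 × 22.3% = 15.0936%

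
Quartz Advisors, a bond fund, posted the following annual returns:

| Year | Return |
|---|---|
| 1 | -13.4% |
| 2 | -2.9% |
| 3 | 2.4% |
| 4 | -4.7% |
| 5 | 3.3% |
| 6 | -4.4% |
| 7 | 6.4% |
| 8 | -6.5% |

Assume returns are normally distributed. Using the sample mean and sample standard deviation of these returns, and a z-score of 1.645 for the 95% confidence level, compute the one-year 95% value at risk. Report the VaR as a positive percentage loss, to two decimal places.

12.88

Mean return r̄ = -19.80 / 8 = -2.4750%
Σ(r − r̄)² = 280.2750; sample σ = √(280.2750/7) = 6.3277%
VaR = −(r̄ − z·σ) = −(-2.4750 − 1.645 × 6.3277) = −(-12.8841) = 12.8841%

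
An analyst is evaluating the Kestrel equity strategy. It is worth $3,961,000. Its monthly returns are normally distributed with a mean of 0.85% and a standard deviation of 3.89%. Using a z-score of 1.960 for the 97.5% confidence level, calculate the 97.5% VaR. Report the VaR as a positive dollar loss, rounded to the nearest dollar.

Return at the 97.5% tail: μ − z·σ = 0.85% − 1.960 × 3.89% = 0.85 − 7.6244 = -6.7744%
VaR = −(-6.7744%) × $3,961,000 = 6.7744% × $3,961,000 = $268,334

$268,334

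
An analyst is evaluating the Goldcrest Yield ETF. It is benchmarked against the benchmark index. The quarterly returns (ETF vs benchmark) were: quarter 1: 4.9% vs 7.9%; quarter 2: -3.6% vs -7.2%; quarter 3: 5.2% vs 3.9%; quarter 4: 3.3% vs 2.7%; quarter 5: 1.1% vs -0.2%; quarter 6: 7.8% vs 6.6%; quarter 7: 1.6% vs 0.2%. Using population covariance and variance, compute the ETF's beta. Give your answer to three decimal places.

r̄p = 2.9000%,  r̄m = 1.9857%
Cov = Σ(rp − r̄p)(rm − r̄m) / 7 = 15.0129
Var(rm) = Σ(rm − r̄m)² / 7 = 21.8269
β = Cov / Var = 15.0129 / 21.8269 = 0.6878

0.688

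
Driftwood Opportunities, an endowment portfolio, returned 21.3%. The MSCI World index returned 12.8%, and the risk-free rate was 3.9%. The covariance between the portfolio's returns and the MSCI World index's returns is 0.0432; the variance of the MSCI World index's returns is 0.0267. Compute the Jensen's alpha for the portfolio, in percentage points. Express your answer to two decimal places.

β = Cov / Var = 0.0432 / 0.0267 = 1.6180
E[R] = Rf + β(Rm − Rf) = 3.9% + 1.6180 × (12.8% − 3.9%) = 18.3002%
α = Rp − E[R] = 21.3% − 18.3002% = 2.9998

3.00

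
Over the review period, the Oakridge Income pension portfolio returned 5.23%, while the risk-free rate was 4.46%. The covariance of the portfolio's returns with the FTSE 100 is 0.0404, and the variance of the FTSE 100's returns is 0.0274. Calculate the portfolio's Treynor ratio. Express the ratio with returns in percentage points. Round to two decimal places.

β = Cov / Var = 0.0404 / 0.0274 = 1.4745
Treynor = (Rp − Rf) / β = (5.23% − 4.46%) / 1.4745 = 0.77 / 1.4745 = 0.5222

0.52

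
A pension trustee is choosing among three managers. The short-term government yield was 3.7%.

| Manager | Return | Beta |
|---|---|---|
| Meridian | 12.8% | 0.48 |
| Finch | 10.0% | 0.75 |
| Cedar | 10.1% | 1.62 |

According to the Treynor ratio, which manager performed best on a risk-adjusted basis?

Meridian: Treynor = (12.8% − 3.7%) / 0.48 = 18.958
Finch: Treynor = (10.0% − 3.7%) / 0.75 = 8.400
Cedar: Treynor = (10.1% − 3.7%) / 1.62 = 3.951
Highest: Meridian (18.958).

Meridian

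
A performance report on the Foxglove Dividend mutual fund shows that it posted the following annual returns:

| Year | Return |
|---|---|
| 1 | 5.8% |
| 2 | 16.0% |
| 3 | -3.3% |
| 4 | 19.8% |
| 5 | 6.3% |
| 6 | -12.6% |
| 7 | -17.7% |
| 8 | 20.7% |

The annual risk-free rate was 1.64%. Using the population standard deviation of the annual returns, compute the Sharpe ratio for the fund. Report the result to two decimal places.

0.20

r̄ = (5.8 + 16 − 3.3 + 19.8 + 6.3 − 12.6 − 17.7 + 20.7) / 8 = 4.3750%
Σ(r − r̄)² = (5.8 − 4.3750)² + (16 − 4.3750)² + (-3.3 − 4.3750)² + … = 1479.6750
population σ = √(1479.6750 / 8) = √184.9594 = 13.6000%
Sharpe = (r̄ − rf) / σ = (4.3750 − 1.64) / 13.6000 = 2.7350 / 13.6000 = 0.2011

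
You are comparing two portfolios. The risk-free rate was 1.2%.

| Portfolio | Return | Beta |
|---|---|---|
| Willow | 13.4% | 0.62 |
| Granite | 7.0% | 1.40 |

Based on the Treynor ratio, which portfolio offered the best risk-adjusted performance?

Willow

Willow: Treynor = (13.4% − 1.2%) / 0.62 = 19.677
Granite: Treynor = (7.0% − 1.2%) / 1.40 = 4.143
Highest: Willow (19.677).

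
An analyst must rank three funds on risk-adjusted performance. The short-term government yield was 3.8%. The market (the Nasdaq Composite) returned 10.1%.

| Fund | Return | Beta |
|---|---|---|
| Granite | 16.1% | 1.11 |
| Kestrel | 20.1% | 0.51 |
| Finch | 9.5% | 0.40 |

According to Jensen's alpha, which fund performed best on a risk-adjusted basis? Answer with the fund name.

Kestrel

Granite: α = 16.1% − [3.8% + 1.11 × (10.1% − 3.8%)] = 5.307
Kestrel: α = 20.1% − [3.8% + 0.51 × (10.1% − 3.8%)] = 13.087
Finch: α = 9.5% − [3.8% + 0.40 × (10.1% − 3.8%)] = 3.180
Highest: Kestrel (13.087).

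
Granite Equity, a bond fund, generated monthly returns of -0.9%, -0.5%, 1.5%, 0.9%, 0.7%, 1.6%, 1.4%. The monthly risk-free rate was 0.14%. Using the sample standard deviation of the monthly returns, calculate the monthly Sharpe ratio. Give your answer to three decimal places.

Mean return μ = 4.70 / 7 = 0.6714%
Sample σ = √[Σ(r − μ)² / 6] = √[5.9743 / 6] = √0.9957 = 0.9978%
Sharpe = (μ − rf) / σ = (0.6714 − 0.14) / 0.9978 = 0.5314 / 0.9978 = 0.5326

0.533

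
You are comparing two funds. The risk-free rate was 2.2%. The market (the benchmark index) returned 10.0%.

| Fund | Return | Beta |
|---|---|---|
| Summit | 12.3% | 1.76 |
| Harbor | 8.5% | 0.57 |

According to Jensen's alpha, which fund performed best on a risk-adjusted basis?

Harbor

Summit: α = 12.3% − [2.2% + 1.76 × (10.0% − 2.2%)] = -3.628
Harbor: α = 8.5% − [2.2% + 0.57 × (10.0% − 2.2%)] = 1.854
Highest: Harbor (1.854).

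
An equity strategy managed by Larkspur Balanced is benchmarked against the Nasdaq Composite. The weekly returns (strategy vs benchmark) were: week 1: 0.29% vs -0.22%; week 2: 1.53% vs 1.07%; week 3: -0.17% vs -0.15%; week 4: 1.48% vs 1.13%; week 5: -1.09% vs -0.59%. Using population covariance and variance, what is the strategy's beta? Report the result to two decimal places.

1.35

r̄p = 0.4080%,  r̄m = 0.2480%
Cov = Σ(rp − r̄p)(rm − r̄m) / 5 = 0.6817
Var(rm) = Σ(rm − r̄m)² / 5 = 0.5067
β = Cov / Var = 0.6817 / 0.5067 = 1.3454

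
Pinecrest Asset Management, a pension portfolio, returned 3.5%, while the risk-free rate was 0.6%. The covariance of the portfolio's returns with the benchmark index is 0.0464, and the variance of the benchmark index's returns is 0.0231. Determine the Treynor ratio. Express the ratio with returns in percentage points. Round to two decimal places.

1.44

β = Cov / Var = 0.0464 / 0.0231 = 2.0087
Treynor = (Rp − Rf) / β = (3.5% − 0.6%) / 2.0087 = 2.90 / 2.0087 = 1.4437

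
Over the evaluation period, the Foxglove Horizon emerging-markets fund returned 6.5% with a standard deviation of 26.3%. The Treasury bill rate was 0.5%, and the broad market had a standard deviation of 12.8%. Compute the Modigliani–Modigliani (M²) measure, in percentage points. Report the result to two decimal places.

3.42

Sharpe = (Rp − Rf) / σp = (6.5% − 0.5%) / 26.3% = 0.2281
M² = Rf + Sharpe × σm = 0.5% + 0.2281 × 12.8% = 3.4197%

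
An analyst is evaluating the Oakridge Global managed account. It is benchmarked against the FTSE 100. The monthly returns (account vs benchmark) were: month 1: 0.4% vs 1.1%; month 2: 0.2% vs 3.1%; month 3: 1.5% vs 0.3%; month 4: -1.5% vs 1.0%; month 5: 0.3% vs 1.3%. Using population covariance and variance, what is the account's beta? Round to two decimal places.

r̄p = 0.1800%,  r̄m = 1.3600%
Cov = Σ(rp − r̄p)(rm − r̄m) / 5 = -0.1648
Var(rm) = Σ(rm − r̄m)² / 5 = 0.8704
β = Cov / Var = -0.1648 / 0.8704 = -0.1893

-0.19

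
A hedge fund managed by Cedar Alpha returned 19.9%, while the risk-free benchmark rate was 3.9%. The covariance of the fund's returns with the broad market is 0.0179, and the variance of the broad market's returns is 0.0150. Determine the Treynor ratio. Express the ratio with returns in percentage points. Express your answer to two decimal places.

13.41

β = Cov / Var = 0.0179 / 0.0150 = 1.1933
Treynor = (Rp − Rf) / β = (19.9% − 3.9%) / 1.1933 = 16.00 / 1.1933 = 13.4082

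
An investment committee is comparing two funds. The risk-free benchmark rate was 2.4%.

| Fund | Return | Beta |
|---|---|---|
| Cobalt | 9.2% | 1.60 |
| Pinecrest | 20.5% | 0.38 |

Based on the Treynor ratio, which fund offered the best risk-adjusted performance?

Cobalt: Treynor = (9.2% − 2.4%) / 1.60 = 4.250
Pinecrest: Treynor = (20.5% − 2.4%) / 0.38 = 47.632
Highest: Pinecrest (47.632).

Pinecrest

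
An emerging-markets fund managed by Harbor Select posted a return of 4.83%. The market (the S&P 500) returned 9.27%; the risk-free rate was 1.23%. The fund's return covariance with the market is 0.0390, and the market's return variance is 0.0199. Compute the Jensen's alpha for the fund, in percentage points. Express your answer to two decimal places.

β = Cov / Var = 0.0390 / 0.0199 = 1.9598
E[R] = Rf + β(Rm − Rf) = 1.23% + 1.9598 × (9.27% − 1.23%) = 16.9868%
α = Rp − E[R] = 4.83% − 16.9868% = -12.1568

-12.16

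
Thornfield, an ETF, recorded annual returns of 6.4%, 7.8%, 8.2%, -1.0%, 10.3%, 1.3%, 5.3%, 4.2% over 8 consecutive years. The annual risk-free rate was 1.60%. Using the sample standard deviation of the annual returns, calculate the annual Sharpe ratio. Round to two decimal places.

0.99

r̄ = (6.4 + 7.8 + 8.2 − 1 + 10.3 + 1.3 + 5.3 + 4.2) / 8 = 42.50 / 8 = 5.3125%
Σ(r − r̄)² = (6.4 − 5.3125)² + (7.8 − 5.3125)² + … = 97.7688
sample σ = √(97.7688 / 7) = √13.9670 = 3.7372%
Sharpe = (r̄ − rf) / σ = (5.3125 − 1.6) / 3.7372 = 3.7125 / 3.7372 = 0.9934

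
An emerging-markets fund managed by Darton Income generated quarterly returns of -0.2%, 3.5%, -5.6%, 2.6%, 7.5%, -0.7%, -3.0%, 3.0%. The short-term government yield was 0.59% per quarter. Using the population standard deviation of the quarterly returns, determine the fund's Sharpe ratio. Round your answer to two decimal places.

0.08

μ = (-0.2 + 3.5 − 5.6 + 2.6 + 7.5 − 0.7 − 3 + 3) / 8 = 0.8875%
Population std dev = √[118.8488 / 8] = 3.8544%
Sharpe = (μ − rf) / σ = (0.8875 − 0.59) / 3.8544 = 0.2975 / 3.8544 = 0.0772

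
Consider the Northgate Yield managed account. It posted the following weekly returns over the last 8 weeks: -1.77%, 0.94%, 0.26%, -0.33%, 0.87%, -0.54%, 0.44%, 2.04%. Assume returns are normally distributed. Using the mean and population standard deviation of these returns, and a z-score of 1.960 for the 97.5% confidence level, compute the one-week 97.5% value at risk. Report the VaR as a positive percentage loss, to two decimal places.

r̄ = (-1.77 + 0.94 + 0.26 − 0.33 + 0.87 − 0.54 + 0.44 + 2.04) / 8 = 0.2388%
Σ(r − r̄)² = 9.1407; population σ = √(9.1407/8) = 1.0689%
VaR = −(r̄ − z·σ) = −(0.2388 − 1.960 × 1.0689) = −(-1.8562) = 1.8562%

1.86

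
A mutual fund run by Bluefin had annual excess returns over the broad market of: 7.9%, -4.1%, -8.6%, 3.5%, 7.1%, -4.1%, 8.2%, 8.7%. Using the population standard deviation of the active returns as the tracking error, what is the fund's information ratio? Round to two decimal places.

μ = (7.9 − 4.1 − 8.6 + 3.5 + 7.1 − 4.1 + 8.2 + 8.7) / 8 = 18.60 / 8 = 2.3250%
Population std dev = √[332.3350 / 8] = 6.4453%
IR = μ / tracking error = 2.3250 / 6.4453 = 0.3607

0.36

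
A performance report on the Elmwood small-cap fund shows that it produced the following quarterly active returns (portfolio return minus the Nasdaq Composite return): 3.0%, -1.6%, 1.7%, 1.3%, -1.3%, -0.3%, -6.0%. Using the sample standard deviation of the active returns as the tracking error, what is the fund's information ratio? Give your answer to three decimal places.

r̄ = (3 − 1.6 + 1.7 + 1.3 − 1.3 − 0.3 − 6) / 7 = -0.4571%
Σ(r − r̄)² = 52.4571; sample σ = √(52.4571/6) = 2.9568%
IR = r̄ / tracking error = -0.4571 / 2.9568 = -0.1546

-0.155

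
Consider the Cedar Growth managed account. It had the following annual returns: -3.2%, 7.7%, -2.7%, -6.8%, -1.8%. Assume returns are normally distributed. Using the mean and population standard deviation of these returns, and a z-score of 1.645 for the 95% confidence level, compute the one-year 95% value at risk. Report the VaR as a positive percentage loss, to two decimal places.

9.32

r̄ = (-3.2 + 7.7 − 2.7 − 6.8 − 1.8) / 5 = -6.80 / 5 = -1.3600%
Population σ = √[Σ(r − r̄)² / 5] = √[117.0520 / 5] = √23.4104 = 4.8384%
VaR = −(r̄ − z·σ) = −(-1.3600 − 1.645 × 4.8384) = −(-9.3192) = 9.3192%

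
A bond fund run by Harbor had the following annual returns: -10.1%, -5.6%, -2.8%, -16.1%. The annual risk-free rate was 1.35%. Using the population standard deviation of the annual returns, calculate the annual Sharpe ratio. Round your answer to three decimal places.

-1.989

r̄ = (-10.1 − 5.6 − 2.8 − 16.1) / 4 = -34.60 / 4 = -8.6500%
Σ(r − r̄)² = 101.1300; population σ = √(101.1300/4) = 5.0282%
Sharpe = (r̄ − rf) / σ = (-8.6500 − 1.35) / 5.0282 = -10.0000 / 5.0282 = -1.9888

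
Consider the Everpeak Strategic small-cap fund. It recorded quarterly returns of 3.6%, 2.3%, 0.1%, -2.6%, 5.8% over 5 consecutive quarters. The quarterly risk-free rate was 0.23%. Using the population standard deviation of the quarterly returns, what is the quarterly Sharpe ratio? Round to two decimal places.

0.56

r̄ = (3.6 + 2.3 + 0.1 − 2.6 + 5.8) / 5 = 1.8400%
Population std dev = √[41.7320 / 5] = 2.8890%
Sharpe = (r̄ − rf) / σ = (1.8400 − 0.23) / 2.8890 = 1.6100 / 2.8890 = 0.5573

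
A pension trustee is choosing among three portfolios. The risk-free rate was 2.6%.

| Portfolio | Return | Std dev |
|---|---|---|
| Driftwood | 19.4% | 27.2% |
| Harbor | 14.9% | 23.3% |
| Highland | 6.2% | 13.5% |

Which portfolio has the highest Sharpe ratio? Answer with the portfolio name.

Driftwood

Driftwood: Sharpe ratio = (19.4% − 2.6%) / 27.2% = 0.618
Harbor: Sharpe ratio = (14.9% − 2.6%) / 23.3% = 0.528
Highland: Sharpe ratio = (6.2% − 2.6%) / 13.5% = 0.267
Highest: Driftwood (0.618).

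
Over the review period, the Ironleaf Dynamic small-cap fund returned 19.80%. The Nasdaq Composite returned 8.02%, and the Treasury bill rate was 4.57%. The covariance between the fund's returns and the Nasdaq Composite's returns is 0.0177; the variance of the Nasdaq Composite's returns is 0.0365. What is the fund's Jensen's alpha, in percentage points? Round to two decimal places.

13.56

β = Cov / Var = 0.0177 / 0.0365 = 0.4849
E[R] = Rf + β(Rm − Rf) = 4.57% + 0.4849 × (8.02% − 4.57%) = 6.2429%
α = Rp − E[R] = 19.80% − 6.2429% = 13.5571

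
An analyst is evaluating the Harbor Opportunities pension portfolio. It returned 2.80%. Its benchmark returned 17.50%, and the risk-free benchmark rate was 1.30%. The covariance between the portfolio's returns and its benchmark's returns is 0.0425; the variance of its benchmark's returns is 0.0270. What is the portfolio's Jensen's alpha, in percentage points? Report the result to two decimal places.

-24.00

β = Cov / Var = 0.0425 / 0.0270 = 1.5741
E[R] = Rf + β(Rm − Rf) = 1.30% + 1.5741 × (17.50% − 1.30%) = 26.8004%
α = Rp − E[R] = 2.80% − 26.8004% = -24.0004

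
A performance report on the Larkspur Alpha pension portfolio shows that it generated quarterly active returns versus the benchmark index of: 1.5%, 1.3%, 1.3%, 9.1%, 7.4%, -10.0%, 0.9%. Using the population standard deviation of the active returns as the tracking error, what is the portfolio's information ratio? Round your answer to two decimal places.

r̄ = (1.5 + 1.3 + 1.3 + 9.1 + 7.4 − 10 + 0.9) / 7 = 1.6429%
Population σ = √[Σ(r − r̄)² / 7] = √[225.1171 / 7] = √32.1596 = 5.6709%
IR = r̄ / tracking error = 1.6429 / 5.6709 = 0.2897

0.29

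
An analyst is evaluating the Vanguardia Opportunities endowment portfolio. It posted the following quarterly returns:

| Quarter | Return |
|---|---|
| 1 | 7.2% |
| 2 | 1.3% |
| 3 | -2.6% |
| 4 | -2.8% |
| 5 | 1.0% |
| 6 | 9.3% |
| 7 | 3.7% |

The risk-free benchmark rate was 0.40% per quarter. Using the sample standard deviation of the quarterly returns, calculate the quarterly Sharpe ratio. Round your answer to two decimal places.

r̄ = (7.2 + 1.3 − 2.6 − 2.8 + 1 + 9.3 + 3.7) / 7 = 17.10 / 7 = 2.4429%
Σ(r − r̄)² = (7.2 − 2.4429)² + (1.3 − 2.4429)² + … = 127.5371
σ = √[127.5371 / 6] = 4.6104%
Sharpe = (r̄ − rf) / σ = (2.4429 − 0.4) / 4.6104 = 2.0429 / 4.6104 = 0.4431

0.44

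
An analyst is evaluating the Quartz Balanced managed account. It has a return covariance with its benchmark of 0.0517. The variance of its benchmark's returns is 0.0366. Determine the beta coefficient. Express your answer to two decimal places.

1.41

β = Cov(Rp, Rm) / Var(Rm) = 0.0517 / 0.0366 = 1.4126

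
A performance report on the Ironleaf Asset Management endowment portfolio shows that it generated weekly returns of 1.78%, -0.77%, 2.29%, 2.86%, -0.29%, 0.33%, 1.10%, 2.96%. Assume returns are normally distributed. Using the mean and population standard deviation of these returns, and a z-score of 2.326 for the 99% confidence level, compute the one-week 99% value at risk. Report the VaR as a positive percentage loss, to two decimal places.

Mean return r̄ = 10.260 / 8 = 1.2825%
Population σ = √[Σ(r − r̄)² / 8] = √[14.1912 / 8] = √1.7739 = 1.3319%
VaR = −(r̄ − z·σ) = −(1.2825 − 2.326 × 1.3319) = −(-1.8155) = 1.8155%

1.82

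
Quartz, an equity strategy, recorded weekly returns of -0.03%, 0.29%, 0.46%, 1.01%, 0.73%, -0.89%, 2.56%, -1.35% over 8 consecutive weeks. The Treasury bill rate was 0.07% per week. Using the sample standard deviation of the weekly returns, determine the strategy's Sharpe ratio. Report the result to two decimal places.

0.23

μ = (-0.03 + 0.29 + 0.46 + 1.01 + 0.73 − 0.89 + 2.56 − 1.35) / 8 = 2.780 / 8 = 0.3475%
Sample std dev = √[10.0518 / 7] = 1.1983%
Sharpe = (μ − rf) / σ = (0.3475 − 0.07) / 1.1983 = 0.2775 / 1.1983 = 0.2316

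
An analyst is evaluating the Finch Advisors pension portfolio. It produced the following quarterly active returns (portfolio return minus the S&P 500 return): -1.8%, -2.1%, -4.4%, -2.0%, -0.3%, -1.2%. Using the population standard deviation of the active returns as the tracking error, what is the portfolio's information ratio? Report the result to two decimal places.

-1.58

r̄ = (-1.8 − 2.1 − 4.4 − 2 − 0.3 − 1.2) / 6 = -1.9667%
Population σ = √[Σ(r − r̄)² / 6] = √[9.3333 / 6] = √1.5556 = 1.2472%
IR = r̄ / tracking error = -1.9667 / 1.2472 = -1.5769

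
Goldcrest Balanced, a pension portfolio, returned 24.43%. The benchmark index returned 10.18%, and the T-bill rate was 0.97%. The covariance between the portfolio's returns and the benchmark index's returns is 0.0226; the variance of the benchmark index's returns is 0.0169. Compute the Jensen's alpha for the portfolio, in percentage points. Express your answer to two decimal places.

11.14

β = Cov / Var = 0.0226 / 0.0169 = 1.3373
E[R] = Rf + β(Rm − Rf) = 0.97% + 1.3373 × (10.18% − 0.97%) = 13.2865%
α = Rp − E[R] = 24.43% − 13.2865% = 11.1435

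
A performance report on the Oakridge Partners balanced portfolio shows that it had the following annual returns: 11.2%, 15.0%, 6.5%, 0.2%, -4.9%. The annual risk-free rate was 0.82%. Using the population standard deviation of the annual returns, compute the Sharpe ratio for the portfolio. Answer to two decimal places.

0.66

Mean return r̄ = 28.00 / 5 = 5.6000%
Σ(r − r̄)² = (11.2 − 5.6000)² + (15 − 5.6000)² + (6.5 − 5.6000)² + … = 259.9400
population σ = √(259.9400 / 5) = √51.9880 = 7.2103%
Sharpe = (r̄ − rf) / σ = (5.6000 − 0.82) / 7.2103 = 4.7800 / 7.2103 = 0.6629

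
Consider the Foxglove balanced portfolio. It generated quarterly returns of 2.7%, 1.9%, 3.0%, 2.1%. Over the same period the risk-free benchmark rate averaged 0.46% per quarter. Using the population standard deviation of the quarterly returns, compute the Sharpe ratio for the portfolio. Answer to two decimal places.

Mean return r̄ = 9.70 / 4 = 2.4250%
Σ(r − r̄)² = (2.7 − 2.4250)² + (1.9 − 2.4250)² + (3 − 2.4250)² + … = 0.7875
population σ = √(0.7875 / 4) = √0.1969 = 0.4437%
Sharpe = (r̄ − rf) / σ = (2.4250 − 0.46) / 0.4437 = 1.9650 / 0.4437 = 4.4287

4.43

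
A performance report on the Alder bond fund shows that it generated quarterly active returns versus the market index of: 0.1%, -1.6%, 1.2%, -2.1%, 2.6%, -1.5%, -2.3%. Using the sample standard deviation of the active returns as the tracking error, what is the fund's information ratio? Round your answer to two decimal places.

-0.28

r̄ = (0.1 − 1.6 + 1.2 − 2.1 + 2.6 − 1.5 − 2.3) / 7 = -3.60 / 7 = -0.5143%
Sample std dev = √[20.8686 / 6] = 1.8650%
IR = r̄ / tracking error = -0.5143 / 1.8650 = -0.2758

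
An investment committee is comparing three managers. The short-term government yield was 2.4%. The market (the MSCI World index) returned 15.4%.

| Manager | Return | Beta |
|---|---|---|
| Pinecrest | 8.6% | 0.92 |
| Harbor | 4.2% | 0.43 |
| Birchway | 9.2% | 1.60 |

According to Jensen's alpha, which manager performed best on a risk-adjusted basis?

Pinecrest: α = 8.6% − [2.4% + 0.92 × (15.4% − 2.4%)] = -5.760
Harbor: α = 4.2% − [2.4% + 0.43 × (15.4% − 2.4%)] = -3.790
Birchway: α = 9.2% − [2.4% + 1.60 × (15.4% − 2.4%)] = -14.000
Highest: Harbor (-3.790).

Harbor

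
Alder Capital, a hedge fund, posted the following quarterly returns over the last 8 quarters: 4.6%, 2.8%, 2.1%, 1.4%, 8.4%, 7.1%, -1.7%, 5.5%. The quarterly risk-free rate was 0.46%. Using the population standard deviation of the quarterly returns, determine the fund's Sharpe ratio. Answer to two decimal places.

1.08

μ = (4.6 + 2.8 + 2.1 + 1.4 + 8.4 + 7.1 − 1.7 + 5.5) / 8 = 30.20 / 8 = 3.7750%
Σ(r − μ)² = (4.6 − 3.7750)² + (2.8 − 3.7750)² + (2.1 − 3.7750)² + … = 75.4750
population σ = √(75.4750 / 8) = √9.4344 = 3.0715%
Sharpe = (μ − rf) / σ = (3.7750 − 0.46) / 3.0715 = 3.3150 / 3.0715 = 1.0793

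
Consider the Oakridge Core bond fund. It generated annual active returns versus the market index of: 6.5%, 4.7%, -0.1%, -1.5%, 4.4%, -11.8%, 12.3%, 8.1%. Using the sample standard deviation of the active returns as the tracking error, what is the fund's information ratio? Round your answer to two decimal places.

Mean return μ = 22.60 / 8 = 2.8250%
Σ(r − μ)² = 378.2550; sample σ = √(378.2550/7) = 7.3509%
IR = μ / tracking error = 2.8250 / 7.3509 = 0.3843

0.38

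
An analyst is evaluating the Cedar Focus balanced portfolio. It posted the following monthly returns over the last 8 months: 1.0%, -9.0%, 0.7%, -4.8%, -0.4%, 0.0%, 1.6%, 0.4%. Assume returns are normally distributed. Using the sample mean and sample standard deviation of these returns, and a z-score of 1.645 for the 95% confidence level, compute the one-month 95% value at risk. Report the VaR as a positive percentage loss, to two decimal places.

r̄ = (1 − 9 + 0.7 − 4.8 − 0.4 + 0 + 1.6 + 0.4) / 8 = -1.3125%
Σ(r − r̄)² = 94.6288; sample σ = √(94.6288/7) = 3.6767%
VaR = −(r̄ − z·σ) = −(-1.3125 − 1.645 × 3.6767) = −(-7.3607) = 7.3607%

7.36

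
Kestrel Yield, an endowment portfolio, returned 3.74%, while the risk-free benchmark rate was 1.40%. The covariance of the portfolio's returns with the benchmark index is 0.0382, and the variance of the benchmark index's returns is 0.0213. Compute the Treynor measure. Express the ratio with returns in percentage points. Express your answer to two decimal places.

β = Cov / Var = 0.0382 / 0.0213 = 1.7934
Treynor = (Rp − Rf) / β = (3.74% − 1.40%) / 1.7934 = 2.34 / 1.7934 = 1.3048

1.30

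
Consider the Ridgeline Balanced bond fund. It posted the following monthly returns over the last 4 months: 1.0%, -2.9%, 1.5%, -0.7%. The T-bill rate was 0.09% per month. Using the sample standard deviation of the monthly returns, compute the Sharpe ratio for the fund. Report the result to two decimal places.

-0.18

r̄ = (1 − 2.9 + 1.5 − 0.7) / 4 = -1.10 / 4 = -0.2750%
Σ(r − r̄)² = (1 − (-0.2750))² + (-2.9 − (-0.2750))² + … = 11.8475
σ = √[11.8475 / 3] = 1.9873%
Sharpe = (r̄ − rf) / σ = (-0.2750 − 0.09) / 1.9873 = -0.3650 / 1.9873 = -0.1837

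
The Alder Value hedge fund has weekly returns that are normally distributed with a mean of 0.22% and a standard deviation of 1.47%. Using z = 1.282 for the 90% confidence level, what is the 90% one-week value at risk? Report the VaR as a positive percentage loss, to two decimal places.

1.66

VaR (as % loss) = −(μ − z·σ) = −(0.22% − 1.282 × 1.47%) = −(-1.66454%) = 1.66454%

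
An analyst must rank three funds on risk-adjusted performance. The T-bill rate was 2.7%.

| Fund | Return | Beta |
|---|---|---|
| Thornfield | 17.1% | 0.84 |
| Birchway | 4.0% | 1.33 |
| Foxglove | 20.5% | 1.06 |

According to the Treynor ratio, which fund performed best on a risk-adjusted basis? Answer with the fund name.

Thornfield

Thornfield: Treynor = (17.1% − 2.7%) / 0.84 = 17.143
Birchway: Treynor = (4.0% − 2.7%) / 1.33 = 0.977
Foxglove: Treynor = (20.5% − 2.7%) / 1.06 = 16.792
Highest: Thornfield (17.143).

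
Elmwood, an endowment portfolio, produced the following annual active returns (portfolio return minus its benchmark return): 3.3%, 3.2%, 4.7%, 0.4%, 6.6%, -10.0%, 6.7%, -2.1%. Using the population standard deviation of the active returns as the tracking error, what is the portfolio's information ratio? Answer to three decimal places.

0.308

μ = (3.3 + 3.2 + 4.7 + 0.4 + 6.6 − 10 + 6.7 − 2.1) / 8 = 12.80 / 8 = 1.6000%
Σ(r − μ)² = 215.7600; population σ = √(215.7600/8) = 5.1933%
IR = μ / tracking error = 1.6000 / 5.1933 = 0.3081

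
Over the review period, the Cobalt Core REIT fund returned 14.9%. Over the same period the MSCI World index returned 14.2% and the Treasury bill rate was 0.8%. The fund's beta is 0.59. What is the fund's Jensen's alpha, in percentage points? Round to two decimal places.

CAPM expected return = Rf + β(Rm − Rf) = 0.8% + 0.59 × (14.2% − 0.8%) = 0.8 + 0.59 × 13.40 = 8.7060%
Jensen's α = Rp − E[R] = 14.9% − 8.7060% = 6.1940

6.19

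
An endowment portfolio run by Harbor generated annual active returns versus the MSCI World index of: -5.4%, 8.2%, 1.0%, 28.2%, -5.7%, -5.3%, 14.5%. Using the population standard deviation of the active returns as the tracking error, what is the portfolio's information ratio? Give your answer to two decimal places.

r̄ = (-5.4 + 8.2 + 1 + 28.2 − 5.7 − 5.3 + 14.5) / 7 = 5.0714%
Σ(r − r̄)² = (-5.4 − 5.0714)² + (8.2 − 5.0714)² + (1 − 5.0714)² + … = 983.4343
population σ = √(983.4343 / 7) = √140.4906 = 11.8529%
IR = r̄ / tracking error = 5.0714 / 11.8529 = 0.4279

0.43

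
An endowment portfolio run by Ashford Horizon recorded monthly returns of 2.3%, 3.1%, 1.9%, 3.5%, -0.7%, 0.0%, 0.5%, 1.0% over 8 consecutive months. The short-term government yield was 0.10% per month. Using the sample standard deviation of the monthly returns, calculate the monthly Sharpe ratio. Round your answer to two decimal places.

r̄ = (2.3 + 3.1 + 1.9 + 3.5 − 0.7 + 0 + 0.5 + 1) / 8 = 1.4500%
Σ(r − r̄)² = 15.6800; sample σ = √(15.6800/7) = 1.4967%
Sharpe = (r̄ − rf) / σ = (1.4500 − 0.1) / 1.4967 = 1.3500 / 1.4967 = 0.9020

0.90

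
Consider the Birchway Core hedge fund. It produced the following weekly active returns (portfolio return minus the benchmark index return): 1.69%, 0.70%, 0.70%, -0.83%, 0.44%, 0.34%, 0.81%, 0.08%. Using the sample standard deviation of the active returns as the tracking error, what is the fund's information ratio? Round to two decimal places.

0.69

r̄ = (1.69 + 0.7 + 0.7 − 0.83 + 0.44 + 0.34 + 0.81 + 0.08) / 8 = 0.4913%
Sample σ = √[Σ(r − r̄)² / 7] = √[3.5661 / 7] = √0.5094 = 0.7137%
IR = r̄ / tracking error = 0.4913 / 0.7137 = 0.6884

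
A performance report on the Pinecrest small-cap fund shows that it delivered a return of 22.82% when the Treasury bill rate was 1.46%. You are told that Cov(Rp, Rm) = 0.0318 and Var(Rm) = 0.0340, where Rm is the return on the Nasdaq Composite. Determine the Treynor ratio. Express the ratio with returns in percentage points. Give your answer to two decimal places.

β = Cov / Var = 0.0318 / 0.0340 = 0.9353
Treynor = (Rp − Rf) / β = (22.82% − 1.46%) / 0.9353 = 21.36 / 0.9353 = 22.8376

22.84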